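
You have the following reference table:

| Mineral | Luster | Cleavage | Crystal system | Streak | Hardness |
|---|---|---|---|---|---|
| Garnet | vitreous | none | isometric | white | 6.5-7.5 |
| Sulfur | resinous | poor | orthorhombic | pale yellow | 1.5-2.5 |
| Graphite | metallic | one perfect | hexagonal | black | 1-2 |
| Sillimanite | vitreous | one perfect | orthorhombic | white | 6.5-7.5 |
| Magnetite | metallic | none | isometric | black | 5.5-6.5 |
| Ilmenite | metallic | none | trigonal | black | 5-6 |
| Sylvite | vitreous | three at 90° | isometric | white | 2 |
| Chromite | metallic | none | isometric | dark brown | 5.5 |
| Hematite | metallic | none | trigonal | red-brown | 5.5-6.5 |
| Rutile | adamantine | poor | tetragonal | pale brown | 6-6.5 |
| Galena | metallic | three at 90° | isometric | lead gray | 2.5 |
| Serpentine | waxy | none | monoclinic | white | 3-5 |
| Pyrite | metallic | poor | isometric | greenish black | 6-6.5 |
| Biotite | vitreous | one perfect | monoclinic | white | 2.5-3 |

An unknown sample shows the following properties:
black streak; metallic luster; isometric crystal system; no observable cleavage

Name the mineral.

Magnetite

Black streak: narrows the field to Graphite, Magnetite, Ilmenite.
Metallic luster: all remaining candidates fit.
Isometric crystal system: narrows the field to Magnetite.
No observable cleavage: consistent with all remaining minerals.
Only Magnetite satisfies all observations.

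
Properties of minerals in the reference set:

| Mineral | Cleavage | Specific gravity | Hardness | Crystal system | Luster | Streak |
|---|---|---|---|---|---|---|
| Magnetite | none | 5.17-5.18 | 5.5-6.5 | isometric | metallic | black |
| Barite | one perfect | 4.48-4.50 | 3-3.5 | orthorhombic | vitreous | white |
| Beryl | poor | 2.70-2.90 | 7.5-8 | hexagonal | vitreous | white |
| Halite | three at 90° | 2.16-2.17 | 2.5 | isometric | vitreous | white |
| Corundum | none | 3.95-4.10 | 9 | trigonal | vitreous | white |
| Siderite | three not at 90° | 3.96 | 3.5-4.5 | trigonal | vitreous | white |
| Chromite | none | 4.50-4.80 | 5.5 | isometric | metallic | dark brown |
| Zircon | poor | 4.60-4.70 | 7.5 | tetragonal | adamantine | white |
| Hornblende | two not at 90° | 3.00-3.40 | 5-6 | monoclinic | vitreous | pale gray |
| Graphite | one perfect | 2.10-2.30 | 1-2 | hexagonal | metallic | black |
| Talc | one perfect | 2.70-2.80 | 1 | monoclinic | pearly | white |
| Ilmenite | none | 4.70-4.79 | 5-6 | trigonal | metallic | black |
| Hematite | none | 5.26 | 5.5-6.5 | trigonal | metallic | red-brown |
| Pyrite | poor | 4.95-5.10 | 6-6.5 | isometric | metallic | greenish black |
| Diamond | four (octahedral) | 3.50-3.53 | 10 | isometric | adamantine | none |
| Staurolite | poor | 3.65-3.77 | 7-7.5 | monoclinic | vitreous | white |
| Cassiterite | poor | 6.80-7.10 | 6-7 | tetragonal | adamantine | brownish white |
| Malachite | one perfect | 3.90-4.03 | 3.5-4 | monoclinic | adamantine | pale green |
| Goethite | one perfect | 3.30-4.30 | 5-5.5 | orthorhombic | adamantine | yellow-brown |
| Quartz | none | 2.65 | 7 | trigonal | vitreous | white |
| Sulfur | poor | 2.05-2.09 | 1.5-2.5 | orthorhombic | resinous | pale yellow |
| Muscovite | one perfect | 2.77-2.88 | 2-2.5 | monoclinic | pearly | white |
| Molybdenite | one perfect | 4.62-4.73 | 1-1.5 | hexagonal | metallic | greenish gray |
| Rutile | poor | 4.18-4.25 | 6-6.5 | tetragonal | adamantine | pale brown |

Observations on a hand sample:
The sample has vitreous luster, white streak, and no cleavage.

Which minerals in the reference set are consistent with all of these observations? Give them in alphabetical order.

Vitreous luster — narrows the field to Barite, Beryl, Halite, Corundum, Siderite, Hornblende, Staurolite, Quartz.
White streak excludes Hornblende.
No cleavage — only Corundum, Quartz remain.
Consistent with every observation: Corundum, Quartz.

Corundum, Quartz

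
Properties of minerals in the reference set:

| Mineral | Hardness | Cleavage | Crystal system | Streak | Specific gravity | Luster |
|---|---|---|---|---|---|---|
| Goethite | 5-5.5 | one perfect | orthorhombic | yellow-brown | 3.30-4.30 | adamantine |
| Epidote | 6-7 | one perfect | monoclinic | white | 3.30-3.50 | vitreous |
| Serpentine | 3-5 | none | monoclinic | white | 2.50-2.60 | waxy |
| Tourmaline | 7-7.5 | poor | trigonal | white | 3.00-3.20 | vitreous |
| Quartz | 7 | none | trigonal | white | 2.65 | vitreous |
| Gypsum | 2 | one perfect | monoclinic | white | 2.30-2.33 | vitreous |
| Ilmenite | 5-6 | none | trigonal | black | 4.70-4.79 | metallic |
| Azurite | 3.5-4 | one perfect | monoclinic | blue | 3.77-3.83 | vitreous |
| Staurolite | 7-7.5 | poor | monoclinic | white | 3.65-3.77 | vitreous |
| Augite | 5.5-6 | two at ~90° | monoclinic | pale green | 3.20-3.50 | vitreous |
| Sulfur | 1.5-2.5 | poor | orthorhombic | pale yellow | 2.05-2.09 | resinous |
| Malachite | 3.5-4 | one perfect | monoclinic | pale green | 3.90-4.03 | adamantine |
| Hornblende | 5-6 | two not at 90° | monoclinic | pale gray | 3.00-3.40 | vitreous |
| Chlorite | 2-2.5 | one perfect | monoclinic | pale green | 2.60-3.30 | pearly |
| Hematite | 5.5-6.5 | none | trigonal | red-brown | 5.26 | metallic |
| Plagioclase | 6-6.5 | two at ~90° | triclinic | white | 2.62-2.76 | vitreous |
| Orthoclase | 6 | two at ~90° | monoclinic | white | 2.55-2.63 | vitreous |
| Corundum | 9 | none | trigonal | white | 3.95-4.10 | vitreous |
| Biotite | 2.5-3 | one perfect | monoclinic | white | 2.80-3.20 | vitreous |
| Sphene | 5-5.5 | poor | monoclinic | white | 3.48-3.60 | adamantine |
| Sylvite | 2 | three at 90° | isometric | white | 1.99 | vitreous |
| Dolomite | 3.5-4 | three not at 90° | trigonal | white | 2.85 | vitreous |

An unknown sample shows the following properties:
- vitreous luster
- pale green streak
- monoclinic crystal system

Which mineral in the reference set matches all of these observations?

Augite

Vitreous luster — only Epidote, Tourmaline, Quartz, Gypsum, Azurite, Staurolite, Augite, Hornblende, Plagioclase, Orthoclase, Corundum, Biotite, Sylvite, Dolomite remain.
Pale green streak — Augite remains.
Monoclinic crystal system — no further eliminations.
Augite is the sole remaining match.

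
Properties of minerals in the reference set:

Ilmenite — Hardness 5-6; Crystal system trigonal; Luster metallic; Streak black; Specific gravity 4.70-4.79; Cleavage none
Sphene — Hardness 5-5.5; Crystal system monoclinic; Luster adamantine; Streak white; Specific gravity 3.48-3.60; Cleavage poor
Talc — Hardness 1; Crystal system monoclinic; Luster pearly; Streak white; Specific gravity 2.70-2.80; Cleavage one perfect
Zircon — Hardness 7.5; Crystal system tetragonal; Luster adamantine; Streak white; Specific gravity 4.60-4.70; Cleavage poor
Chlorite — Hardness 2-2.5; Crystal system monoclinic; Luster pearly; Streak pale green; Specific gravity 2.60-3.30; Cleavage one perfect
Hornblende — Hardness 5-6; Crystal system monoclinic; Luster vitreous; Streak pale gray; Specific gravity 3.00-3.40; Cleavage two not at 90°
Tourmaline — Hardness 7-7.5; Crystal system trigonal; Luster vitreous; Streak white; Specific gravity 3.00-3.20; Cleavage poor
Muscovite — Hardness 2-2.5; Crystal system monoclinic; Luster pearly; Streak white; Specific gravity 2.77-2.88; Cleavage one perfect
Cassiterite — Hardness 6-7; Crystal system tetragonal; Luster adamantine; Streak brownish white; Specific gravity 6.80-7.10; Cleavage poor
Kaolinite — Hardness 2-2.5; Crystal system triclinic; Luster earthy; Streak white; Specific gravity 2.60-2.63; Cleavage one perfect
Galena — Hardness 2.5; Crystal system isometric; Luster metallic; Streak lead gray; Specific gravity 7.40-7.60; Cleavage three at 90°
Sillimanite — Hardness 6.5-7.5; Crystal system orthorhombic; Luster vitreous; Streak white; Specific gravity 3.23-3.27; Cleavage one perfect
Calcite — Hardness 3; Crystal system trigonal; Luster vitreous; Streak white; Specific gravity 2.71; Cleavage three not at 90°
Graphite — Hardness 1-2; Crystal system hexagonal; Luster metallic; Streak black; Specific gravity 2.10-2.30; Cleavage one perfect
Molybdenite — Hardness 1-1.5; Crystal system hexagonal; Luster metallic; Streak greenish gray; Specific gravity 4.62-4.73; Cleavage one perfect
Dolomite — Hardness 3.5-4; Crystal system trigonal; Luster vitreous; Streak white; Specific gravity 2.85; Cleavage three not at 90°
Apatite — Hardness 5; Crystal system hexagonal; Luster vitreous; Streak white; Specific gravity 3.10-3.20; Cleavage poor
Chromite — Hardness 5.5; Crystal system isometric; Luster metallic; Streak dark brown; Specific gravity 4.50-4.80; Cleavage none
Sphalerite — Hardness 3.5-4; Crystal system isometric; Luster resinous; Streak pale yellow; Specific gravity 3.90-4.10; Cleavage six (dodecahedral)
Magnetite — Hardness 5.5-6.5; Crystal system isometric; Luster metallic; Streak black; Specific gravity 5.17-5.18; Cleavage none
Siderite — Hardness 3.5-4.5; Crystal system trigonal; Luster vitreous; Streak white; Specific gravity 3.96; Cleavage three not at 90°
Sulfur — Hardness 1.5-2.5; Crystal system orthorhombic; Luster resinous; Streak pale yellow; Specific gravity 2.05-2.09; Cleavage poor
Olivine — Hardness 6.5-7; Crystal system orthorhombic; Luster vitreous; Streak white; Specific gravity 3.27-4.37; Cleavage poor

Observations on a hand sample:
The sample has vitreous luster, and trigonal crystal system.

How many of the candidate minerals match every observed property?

4

Vitreous luster: leaves Hornblende, Tourmaline, Sillimanite, Calcite, Dolomite, Apatite, Siderite, Olivine.
Trigonal crystal system excludes Hornblende, Sillimanite, Apatite, Olivine.
Consistent with every observation: Calcite, Dolomite, Siderite, Tourmaline.
That is 4 minerals.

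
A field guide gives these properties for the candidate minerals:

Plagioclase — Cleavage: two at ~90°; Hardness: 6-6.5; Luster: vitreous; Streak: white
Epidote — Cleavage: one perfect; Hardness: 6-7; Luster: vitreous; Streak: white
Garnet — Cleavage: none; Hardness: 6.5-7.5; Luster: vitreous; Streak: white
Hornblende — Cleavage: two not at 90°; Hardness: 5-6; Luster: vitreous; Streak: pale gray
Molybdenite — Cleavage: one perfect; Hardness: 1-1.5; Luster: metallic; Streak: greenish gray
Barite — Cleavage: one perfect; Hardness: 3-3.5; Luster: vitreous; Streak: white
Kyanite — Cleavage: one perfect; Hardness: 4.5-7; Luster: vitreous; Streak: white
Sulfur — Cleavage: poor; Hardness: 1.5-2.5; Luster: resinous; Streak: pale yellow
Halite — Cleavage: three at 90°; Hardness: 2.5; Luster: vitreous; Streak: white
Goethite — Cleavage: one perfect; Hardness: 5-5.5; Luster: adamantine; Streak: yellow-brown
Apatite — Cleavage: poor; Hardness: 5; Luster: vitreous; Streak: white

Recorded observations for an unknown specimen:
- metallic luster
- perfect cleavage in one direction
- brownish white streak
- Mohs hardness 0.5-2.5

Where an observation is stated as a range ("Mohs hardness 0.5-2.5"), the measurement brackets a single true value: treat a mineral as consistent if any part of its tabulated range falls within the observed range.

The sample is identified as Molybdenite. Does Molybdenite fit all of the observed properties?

Inconsistent

Metallic luster — fits Molybdenite (metallic luster).
Perfect cleavage in one direction — fits Molybdenite (cleavage one perfect).
Brownish white streak — Molybdenite has greenish gray streak; which does not match.
Mohs hardness 0.5-2.5 — fits Molybdenite (hardness 1-1.5).
Molybdenite is excluded by the streak.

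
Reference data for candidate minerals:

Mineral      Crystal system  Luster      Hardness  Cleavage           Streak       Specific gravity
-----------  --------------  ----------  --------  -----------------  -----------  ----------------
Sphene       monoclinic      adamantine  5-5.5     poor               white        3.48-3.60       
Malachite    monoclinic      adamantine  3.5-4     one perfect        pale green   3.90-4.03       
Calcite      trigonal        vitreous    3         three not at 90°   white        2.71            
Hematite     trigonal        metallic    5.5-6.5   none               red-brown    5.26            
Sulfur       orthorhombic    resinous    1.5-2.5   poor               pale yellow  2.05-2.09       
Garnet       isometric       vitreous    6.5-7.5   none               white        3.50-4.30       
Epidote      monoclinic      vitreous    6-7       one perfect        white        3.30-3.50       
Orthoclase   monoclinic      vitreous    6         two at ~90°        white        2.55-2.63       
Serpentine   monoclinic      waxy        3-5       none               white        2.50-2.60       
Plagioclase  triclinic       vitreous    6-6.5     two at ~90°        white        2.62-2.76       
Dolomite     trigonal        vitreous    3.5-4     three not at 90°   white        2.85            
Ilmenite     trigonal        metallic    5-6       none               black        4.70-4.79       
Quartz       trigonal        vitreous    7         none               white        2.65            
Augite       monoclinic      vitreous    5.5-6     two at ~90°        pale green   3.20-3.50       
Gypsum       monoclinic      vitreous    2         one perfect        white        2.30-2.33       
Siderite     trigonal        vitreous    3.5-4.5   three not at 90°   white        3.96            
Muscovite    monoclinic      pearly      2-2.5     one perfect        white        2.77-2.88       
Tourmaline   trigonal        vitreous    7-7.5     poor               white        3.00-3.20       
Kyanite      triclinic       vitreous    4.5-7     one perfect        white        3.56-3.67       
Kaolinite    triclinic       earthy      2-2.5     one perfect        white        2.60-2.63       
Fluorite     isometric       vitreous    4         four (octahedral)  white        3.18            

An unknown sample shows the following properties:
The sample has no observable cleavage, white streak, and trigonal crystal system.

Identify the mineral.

No observable cleavage: only Hematite, Garnet, Serpentine, Ilmenite, Quartz remain.
White streak excludes Hematite, Ilmenite.
Trigonal crystal system: leaves Quartz.
Only Quartz satisfies all observations.

Quartz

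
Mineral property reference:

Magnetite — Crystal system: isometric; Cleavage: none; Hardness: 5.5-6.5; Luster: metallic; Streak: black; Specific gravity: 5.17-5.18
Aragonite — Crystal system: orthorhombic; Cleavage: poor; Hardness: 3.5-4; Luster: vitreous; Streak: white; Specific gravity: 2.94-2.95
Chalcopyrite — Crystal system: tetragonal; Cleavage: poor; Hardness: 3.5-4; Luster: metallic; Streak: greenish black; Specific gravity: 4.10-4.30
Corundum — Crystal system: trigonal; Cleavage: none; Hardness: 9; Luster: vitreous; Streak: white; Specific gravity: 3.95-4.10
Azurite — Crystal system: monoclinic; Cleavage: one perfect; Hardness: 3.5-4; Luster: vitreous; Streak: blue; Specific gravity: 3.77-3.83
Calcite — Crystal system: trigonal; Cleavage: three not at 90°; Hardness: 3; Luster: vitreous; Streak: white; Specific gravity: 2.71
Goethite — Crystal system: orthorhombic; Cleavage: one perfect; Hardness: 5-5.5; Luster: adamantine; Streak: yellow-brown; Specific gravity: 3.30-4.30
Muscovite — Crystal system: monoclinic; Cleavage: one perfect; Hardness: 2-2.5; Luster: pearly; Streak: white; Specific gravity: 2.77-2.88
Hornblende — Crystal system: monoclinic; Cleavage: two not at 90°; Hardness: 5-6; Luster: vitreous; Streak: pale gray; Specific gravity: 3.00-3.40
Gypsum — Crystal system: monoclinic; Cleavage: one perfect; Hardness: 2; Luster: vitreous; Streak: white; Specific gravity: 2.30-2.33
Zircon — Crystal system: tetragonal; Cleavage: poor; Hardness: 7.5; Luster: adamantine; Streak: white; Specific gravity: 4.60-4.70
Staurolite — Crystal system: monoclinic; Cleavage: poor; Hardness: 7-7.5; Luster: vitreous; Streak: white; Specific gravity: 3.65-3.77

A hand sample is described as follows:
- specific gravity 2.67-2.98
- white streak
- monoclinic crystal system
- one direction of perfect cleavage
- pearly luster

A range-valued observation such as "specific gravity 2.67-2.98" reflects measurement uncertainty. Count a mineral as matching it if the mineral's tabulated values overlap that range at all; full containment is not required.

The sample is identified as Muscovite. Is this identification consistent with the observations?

Consistent

Specific gravity 2.67-2.98 — fits Muscovite (SG 2.77-2.88).
White streak — fits Muscovite (white streak).
Monoclinic crystal system — fits Muscovite (monoclinic system).
One direction of perfect cleavage — fits Muscovite (cleavage one perfect).
Pearly luster — fits Muscovite (pearly luster).
Every observed property is compatible with the reference values for Muscovite.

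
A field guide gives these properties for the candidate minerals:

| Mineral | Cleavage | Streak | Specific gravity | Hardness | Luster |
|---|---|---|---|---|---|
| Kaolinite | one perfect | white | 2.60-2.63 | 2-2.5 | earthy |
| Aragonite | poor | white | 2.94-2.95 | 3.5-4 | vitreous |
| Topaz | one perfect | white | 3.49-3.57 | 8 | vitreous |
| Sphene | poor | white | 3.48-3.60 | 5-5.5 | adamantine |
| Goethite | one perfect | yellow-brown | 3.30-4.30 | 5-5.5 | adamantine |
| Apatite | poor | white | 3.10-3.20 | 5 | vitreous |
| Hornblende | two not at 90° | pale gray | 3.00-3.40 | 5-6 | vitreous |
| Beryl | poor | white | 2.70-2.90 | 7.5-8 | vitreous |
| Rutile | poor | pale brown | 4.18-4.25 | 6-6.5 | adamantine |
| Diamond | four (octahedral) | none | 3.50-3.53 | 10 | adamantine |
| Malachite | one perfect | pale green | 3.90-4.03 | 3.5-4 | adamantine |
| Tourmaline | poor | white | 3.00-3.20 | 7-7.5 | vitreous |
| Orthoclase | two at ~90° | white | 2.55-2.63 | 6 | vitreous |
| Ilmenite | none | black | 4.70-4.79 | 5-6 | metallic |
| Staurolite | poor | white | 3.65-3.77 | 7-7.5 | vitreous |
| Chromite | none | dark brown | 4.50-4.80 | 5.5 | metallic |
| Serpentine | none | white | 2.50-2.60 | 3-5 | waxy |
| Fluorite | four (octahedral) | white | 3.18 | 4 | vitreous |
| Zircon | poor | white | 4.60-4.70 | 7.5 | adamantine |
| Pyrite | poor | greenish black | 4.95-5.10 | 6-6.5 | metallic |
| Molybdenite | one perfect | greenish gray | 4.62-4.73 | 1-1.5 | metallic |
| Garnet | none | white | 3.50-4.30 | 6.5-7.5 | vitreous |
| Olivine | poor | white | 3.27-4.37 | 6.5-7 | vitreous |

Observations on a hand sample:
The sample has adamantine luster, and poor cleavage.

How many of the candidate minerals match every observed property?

Adamantine luster — narrows the field to Sphene, Goethite, Rutile, Diamond, Malachite, Zircon.
Poor cleavage eliminates Goethite, Diamond, Malachite.
Consistent with every observation: Rutile, Sphene, Zircon.
That is 3 minerals.

3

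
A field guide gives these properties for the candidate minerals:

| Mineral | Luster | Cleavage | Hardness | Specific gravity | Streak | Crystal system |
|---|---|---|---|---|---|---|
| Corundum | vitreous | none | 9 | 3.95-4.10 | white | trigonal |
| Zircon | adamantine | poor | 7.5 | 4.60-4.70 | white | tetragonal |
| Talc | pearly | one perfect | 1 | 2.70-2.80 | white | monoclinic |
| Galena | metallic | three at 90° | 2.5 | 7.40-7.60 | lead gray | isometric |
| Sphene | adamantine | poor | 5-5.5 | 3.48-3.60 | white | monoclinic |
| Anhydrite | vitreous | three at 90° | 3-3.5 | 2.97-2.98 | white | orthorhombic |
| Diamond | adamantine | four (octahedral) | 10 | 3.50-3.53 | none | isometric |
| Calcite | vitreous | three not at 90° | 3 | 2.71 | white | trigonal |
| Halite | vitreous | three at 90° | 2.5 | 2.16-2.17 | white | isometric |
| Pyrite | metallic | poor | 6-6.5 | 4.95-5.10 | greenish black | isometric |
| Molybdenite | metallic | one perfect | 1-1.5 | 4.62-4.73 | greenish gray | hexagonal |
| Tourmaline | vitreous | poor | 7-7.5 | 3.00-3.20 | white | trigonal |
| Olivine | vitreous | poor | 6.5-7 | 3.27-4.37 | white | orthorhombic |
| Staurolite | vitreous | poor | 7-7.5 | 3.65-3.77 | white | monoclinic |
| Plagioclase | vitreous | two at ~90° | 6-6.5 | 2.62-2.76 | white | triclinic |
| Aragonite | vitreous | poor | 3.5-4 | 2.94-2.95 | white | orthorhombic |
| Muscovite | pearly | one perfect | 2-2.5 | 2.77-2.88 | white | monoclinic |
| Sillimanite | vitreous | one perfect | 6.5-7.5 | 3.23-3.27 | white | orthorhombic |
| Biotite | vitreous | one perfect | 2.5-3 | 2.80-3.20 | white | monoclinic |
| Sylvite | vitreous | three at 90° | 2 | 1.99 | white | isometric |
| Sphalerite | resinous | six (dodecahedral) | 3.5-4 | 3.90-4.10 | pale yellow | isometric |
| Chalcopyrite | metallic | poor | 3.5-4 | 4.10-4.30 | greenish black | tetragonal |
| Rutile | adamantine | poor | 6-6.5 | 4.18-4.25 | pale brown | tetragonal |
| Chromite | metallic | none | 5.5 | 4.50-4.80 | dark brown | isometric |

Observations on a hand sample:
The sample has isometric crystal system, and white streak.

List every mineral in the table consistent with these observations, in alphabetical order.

Halite, Sylvite

Isometric crystal system — leaves Galena, Diamond, Halite, Pyrite, Sylvite, Sphalerite, Chromite.
White streak — narrows the field to Halite, Sylvite.
The minerals that satisfy all observations are Halite, Sylvite.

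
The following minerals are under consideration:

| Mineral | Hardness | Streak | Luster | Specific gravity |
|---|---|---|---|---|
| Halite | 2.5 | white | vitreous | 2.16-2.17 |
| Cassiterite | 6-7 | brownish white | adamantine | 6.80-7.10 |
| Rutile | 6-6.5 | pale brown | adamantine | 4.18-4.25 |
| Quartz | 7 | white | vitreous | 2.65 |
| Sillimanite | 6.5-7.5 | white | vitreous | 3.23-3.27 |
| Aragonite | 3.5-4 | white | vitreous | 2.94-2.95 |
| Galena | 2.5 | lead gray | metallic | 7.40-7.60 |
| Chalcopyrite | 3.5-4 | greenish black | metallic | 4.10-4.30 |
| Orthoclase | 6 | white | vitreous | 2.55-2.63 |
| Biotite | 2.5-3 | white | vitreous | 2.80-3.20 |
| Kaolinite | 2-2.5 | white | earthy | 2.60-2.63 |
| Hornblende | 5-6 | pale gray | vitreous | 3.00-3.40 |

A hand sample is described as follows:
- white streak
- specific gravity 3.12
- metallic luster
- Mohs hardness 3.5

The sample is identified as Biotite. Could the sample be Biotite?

White streak — consistent with Biotite (white streak).
Specific gravity 3.12 — consistent with Biotite (SG 2.80-3.20).
Metallic luster — Biotite has vitreous luster; inconsistent.
Mohs hardness 3.5 — Biotite has hardness 2.5-3; inconsistent.
2 of the observed properties are inconsistent with Biotite.

No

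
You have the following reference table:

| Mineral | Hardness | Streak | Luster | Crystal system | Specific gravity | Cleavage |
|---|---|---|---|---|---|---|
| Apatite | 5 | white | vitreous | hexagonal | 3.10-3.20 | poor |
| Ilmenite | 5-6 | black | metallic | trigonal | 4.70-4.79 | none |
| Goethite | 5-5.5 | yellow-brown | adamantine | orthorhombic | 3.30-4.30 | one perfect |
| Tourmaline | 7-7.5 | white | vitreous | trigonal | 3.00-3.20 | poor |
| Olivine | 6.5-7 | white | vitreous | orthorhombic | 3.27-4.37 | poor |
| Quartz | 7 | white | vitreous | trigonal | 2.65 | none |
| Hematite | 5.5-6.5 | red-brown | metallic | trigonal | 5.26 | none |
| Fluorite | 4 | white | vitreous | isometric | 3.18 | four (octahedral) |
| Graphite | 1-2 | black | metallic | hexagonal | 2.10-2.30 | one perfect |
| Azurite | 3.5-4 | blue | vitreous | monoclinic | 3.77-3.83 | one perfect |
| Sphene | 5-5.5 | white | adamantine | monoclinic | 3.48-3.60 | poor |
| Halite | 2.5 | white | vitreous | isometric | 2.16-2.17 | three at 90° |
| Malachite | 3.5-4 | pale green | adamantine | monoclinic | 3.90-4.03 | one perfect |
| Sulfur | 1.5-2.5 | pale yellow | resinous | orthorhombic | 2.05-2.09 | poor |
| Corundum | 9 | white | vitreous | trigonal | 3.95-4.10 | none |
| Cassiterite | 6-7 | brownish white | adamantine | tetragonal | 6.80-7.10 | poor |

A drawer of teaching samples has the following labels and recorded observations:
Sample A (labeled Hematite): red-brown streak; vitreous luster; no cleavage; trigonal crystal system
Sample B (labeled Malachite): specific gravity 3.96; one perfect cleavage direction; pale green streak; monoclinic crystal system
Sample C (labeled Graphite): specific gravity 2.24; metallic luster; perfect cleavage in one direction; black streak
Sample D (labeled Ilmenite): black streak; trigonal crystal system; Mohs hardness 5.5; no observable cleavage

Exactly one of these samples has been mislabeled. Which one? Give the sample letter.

Sample A: Hematite has metallic luster, but the record shows vitreous luster — this label is wrong.
Sample B: observations are consistent with Malachite.
Sample C: observations are consistent with Graphite.
Sample D: observations are consistent with Ilmenite.
Only sample A is inconsistent with its label.

A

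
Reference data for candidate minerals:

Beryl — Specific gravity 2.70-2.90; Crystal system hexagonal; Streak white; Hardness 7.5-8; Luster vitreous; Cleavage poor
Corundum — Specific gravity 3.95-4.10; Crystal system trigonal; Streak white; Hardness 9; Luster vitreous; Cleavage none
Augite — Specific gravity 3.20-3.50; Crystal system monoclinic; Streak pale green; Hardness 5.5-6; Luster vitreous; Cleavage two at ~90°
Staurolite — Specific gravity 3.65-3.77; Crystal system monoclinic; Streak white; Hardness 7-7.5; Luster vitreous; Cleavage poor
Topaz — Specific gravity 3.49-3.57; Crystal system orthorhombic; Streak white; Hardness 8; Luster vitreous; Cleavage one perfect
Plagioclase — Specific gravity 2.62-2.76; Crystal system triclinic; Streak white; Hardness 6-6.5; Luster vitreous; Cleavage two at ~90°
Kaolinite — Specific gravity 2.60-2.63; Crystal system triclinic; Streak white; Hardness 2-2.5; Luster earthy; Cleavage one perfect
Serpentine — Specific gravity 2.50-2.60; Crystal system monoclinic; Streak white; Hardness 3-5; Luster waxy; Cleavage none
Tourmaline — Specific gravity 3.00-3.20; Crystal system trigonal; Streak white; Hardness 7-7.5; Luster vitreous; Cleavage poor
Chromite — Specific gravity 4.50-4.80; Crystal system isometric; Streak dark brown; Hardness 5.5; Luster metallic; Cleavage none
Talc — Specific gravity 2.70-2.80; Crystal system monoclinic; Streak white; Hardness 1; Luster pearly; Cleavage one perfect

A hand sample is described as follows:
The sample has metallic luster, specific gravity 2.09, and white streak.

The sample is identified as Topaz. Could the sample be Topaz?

Metallic luster — Topaz has vitreous luster; which does not match.
Specific gravity 2.09 — Topaz has SG 3.49-3.57; which does not match.
White streak — matches Topaz (white streak).
2 of the observed properties are inconsistent with Topaz.

Inconsistent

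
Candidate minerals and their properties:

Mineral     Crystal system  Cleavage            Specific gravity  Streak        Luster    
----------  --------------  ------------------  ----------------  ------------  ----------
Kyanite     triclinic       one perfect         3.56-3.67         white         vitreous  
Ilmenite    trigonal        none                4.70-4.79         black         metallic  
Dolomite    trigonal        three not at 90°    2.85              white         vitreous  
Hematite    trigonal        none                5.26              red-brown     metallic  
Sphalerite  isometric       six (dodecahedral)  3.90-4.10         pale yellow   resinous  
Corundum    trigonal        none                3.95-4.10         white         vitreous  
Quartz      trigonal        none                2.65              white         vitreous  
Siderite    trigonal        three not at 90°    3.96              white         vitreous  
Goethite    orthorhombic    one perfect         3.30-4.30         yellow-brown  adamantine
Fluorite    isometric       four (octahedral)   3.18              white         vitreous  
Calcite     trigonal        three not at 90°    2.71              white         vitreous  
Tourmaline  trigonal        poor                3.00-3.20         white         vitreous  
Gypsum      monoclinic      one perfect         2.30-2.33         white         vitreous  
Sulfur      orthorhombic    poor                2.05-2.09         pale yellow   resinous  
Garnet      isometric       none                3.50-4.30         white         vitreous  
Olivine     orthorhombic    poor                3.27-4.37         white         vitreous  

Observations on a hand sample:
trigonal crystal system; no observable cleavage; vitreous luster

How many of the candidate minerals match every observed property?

2

Trigonal crystal system: Ilmenite, Dolomite, Hematite, Corundum, Quartz, Siderite, Calcite, Tourmaline remain.
No observable cleavage excludes Dolomite, Siderite, Calcite, Tourmaline.
Vitreous luster eliminates Ilmenite, Hematite.
The minerals that satisfy all observations are Corundum, Quartz.
That is 2 minerals.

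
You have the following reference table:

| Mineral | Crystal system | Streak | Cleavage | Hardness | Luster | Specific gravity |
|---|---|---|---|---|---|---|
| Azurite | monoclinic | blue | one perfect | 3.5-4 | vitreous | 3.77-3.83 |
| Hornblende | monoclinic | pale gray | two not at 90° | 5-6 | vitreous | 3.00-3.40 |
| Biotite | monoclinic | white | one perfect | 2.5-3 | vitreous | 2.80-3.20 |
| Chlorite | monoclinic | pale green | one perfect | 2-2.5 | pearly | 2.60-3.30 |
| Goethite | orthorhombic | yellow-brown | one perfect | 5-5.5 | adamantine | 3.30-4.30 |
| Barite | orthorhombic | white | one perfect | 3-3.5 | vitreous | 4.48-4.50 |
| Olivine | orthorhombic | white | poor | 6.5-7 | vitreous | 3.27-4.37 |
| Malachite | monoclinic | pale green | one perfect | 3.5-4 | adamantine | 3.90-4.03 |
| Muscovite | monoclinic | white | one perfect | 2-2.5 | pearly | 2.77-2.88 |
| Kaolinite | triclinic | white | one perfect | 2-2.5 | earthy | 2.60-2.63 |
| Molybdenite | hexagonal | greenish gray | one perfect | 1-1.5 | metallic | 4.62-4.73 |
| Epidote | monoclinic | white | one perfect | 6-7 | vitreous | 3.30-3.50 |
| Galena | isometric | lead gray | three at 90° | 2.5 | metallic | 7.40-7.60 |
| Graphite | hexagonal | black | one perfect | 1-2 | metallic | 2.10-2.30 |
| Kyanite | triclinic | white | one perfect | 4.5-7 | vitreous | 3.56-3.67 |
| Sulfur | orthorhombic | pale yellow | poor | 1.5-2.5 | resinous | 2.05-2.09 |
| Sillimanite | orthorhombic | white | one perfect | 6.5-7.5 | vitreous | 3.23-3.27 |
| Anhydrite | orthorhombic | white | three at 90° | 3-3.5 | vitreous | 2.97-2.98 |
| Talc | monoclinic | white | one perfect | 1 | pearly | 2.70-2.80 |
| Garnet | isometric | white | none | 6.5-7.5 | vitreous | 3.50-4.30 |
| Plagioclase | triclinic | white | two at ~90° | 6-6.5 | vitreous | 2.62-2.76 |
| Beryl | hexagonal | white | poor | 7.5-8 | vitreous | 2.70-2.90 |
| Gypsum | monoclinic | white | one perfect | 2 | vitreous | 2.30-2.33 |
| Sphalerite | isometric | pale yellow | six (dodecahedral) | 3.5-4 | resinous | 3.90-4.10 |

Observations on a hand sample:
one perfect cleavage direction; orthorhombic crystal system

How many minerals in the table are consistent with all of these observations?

3

One perfect cleavage direction: leaves Azurite, Biotite, Chlorite, Goethite, Barite, Malachite, Muscovite, Kaolinite, Molybdenite, Epidote, Graphite, Kyanite, Sillimanite, Talc, Gypsum.
Orthorhombic crystal system: leaves Goethite, Barite, Sillimanite.
Remaining candidates: Barite, Goethite, Sillimanite.
That is 3 minerals.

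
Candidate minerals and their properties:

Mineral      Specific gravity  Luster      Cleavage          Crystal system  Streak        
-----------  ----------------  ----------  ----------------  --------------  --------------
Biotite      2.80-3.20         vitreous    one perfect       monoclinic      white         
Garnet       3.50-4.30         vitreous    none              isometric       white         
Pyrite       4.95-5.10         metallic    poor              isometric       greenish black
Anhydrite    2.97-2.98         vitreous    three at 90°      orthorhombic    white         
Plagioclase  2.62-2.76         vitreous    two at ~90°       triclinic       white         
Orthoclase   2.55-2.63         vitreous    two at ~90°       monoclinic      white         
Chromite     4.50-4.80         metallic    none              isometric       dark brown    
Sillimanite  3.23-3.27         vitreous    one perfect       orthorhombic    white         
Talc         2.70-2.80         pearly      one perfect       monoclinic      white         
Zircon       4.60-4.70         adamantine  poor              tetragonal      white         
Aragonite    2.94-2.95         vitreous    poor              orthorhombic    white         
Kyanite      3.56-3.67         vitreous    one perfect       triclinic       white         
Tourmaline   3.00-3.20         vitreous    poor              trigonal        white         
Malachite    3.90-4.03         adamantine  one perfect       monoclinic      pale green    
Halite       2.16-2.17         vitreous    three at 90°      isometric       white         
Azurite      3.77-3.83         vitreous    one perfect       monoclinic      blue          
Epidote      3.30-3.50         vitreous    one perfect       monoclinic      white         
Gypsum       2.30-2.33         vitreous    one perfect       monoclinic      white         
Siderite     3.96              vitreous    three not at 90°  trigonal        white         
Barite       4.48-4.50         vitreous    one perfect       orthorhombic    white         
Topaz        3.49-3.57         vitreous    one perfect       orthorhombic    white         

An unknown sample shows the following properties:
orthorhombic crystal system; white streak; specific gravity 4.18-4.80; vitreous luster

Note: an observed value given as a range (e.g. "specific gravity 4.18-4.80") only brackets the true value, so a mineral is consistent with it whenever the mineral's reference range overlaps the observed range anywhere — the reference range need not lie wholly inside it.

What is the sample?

Barite

Orthorhombic crystal system: leaves Anhydrite, Sillimanite, Aragonite, Barite, Topaz.
White streak: all remaining candidates fit.
Specific gravity 4.18-4.80: only Barite remains.
Vitreous luster: consistent with all remaining minerals.
Only Barite satisfies all observations.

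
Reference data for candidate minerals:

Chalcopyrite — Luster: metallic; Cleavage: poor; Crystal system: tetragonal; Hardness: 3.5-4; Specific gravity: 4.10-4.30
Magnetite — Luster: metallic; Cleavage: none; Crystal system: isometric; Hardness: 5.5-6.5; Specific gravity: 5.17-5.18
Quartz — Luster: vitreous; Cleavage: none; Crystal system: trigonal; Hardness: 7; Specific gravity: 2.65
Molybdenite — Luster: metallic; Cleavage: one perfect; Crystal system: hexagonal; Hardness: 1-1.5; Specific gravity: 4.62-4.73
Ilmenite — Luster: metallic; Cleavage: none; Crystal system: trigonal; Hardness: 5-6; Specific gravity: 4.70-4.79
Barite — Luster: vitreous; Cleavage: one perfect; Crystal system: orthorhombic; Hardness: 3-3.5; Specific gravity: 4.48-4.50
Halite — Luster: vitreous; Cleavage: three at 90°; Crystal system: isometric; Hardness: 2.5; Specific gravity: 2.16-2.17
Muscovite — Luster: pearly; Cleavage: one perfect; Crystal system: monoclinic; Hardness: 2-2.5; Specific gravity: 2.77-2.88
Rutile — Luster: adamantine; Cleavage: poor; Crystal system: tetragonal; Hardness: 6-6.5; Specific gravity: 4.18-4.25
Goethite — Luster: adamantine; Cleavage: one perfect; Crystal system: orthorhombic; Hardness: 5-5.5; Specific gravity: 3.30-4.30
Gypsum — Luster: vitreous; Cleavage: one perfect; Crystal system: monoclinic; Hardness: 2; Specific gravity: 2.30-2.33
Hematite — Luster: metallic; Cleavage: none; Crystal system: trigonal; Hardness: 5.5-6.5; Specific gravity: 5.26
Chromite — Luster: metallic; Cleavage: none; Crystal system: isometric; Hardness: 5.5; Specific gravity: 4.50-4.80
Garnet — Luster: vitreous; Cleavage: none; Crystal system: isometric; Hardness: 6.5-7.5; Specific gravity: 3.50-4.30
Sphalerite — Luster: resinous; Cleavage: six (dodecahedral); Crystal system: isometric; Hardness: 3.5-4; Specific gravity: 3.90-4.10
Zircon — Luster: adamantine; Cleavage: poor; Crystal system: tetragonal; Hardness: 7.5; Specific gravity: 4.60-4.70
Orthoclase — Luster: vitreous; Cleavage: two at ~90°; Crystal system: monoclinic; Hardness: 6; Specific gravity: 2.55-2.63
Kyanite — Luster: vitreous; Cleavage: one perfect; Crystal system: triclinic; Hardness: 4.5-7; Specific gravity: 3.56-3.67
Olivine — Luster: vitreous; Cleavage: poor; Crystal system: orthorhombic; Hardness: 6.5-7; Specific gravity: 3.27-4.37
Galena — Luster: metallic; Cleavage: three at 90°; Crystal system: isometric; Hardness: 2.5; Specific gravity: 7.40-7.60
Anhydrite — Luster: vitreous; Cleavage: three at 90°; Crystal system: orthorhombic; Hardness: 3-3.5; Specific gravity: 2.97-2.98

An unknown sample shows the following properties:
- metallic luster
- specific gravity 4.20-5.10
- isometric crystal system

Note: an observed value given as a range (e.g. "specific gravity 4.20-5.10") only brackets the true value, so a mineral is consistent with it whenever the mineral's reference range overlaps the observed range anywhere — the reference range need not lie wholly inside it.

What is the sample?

Chromite

Metallic luster: narrows the field to Chalcopyrite, Magnetite, Molybdenite, Ilmenite, Hematite, Chromite, Galena.
Specific gravity 4.20-5.10 rules out Magnetite, Hematite, Galena.
Isometric crystal system: narrows the field to Chromite.
Only Chromite satisfies all observations.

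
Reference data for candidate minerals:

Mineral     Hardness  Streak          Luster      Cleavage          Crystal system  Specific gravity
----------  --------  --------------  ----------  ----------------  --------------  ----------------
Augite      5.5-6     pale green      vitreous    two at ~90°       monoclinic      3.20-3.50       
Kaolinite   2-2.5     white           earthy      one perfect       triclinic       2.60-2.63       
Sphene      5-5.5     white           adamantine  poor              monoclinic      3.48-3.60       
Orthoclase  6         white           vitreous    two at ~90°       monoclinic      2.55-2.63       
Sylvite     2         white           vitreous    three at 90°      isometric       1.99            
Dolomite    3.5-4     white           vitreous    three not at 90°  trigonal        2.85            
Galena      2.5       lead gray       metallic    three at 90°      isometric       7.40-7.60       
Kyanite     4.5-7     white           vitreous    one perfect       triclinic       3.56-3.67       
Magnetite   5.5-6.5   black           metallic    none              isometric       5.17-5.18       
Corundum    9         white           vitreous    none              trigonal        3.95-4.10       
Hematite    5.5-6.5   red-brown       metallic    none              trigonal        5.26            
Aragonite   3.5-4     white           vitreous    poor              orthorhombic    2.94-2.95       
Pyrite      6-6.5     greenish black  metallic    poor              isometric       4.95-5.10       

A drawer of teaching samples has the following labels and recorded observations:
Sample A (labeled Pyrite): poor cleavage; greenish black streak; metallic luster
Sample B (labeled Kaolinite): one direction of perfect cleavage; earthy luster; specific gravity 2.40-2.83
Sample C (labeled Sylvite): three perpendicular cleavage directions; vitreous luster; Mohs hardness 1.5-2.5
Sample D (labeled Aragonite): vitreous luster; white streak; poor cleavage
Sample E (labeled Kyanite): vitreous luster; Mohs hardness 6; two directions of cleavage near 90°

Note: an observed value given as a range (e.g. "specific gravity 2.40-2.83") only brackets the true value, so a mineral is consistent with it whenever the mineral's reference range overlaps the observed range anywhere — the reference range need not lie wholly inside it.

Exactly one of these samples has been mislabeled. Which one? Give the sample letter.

E

Sample A: nothing contradicts Pyrite.
Sample B: nothing contradicts Kaolinite.
Sample C: nothing contradicts Sylvite.
Sample D: nothing contradicts Aragonite.
Sample E: Kyanite has cleavage one perfect, but the record shows two directions of cleavage near 90° — this label is wrong.
Only sample E is inconsistent with its label.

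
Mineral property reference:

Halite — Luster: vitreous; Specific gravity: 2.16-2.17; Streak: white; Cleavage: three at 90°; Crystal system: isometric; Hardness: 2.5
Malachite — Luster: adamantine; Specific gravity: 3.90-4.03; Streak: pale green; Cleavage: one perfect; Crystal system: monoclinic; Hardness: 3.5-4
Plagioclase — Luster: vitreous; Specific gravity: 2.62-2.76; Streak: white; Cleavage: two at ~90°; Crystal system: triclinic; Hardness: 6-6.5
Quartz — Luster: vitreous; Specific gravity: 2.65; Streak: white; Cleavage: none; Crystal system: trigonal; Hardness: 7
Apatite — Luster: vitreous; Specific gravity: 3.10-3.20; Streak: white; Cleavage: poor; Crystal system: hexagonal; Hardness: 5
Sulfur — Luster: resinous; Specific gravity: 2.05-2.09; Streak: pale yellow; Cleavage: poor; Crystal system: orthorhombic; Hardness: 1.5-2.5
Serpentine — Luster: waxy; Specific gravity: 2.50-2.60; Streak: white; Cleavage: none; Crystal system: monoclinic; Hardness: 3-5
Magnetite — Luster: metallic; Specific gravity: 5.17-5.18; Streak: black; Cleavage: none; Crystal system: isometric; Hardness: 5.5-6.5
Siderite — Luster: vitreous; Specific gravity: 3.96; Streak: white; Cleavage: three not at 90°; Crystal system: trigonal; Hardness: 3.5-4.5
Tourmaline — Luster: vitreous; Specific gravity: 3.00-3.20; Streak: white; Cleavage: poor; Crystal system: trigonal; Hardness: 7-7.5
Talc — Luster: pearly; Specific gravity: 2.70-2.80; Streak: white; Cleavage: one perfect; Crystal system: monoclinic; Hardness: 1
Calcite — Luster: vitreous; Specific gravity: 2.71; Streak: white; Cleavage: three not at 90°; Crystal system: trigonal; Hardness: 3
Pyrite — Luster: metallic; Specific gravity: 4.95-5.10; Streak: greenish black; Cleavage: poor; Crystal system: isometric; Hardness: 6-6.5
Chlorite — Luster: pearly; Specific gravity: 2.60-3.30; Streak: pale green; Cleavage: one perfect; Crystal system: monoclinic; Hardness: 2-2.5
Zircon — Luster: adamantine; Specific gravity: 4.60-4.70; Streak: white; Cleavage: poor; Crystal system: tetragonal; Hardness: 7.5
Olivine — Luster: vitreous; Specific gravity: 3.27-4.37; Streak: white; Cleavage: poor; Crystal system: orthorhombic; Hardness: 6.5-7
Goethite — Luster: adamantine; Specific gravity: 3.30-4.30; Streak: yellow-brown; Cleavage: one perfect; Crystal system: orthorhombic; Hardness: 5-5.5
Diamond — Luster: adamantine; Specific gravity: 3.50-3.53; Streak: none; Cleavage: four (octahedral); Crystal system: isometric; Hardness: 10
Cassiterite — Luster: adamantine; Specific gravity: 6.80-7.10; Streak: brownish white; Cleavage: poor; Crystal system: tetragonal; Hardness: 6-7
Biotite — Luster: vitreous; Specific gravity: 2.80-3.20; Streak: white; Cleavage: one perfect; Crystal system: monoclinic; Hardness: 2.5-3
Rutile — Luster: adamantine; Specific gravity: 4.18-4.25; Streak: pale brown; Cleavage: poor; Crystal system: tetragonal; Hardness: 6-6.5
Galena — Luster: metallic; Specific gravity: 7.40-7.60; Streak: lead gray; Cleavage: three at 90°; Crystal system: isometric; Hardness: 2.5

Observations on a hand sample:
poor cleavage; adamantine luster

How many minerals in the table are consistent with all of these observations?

Poor cleavage: Apatite, Sulfur, Tourmaline, Pyrite, Zircon, Olivine, Cassiterite, Rutile remain.
Adamantine luster: only Zircon, Cassiterite, Rutile remain.
Consistent with every observation: Cassiterite, Rutile, Zircon.
That is 3 minerals.

3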